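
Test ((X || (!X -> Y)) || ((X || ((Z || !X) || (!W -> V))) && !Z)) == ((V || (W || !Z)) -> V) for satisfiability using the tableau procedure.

Satisfiable

Initial set: {(((X || (!X -> Y)) || ((X || ((Z || !X) || (!W -> V))) && !Z)) == ((V || (W || !Z)) -> V))}.
(((X || (!X -> Y)) || ((X || ((Z || !X) || (!W -> V))) && !Z)) == ((V || (W || !Z)) -> V)): β-rule — branch into ((X || (!X -> Y)) || ((X || ((Z || !X) || (!W -> V))) && !Z)), ((V || (W || !Z)) -> V)  //  !((X || (!X -> Y)) || ((X || ((Z || !X) || (!W -> V))) && !Z)), !((V || (W || !Z)) -> V).
  branch 1 (add ((X || (!X -> Y)) || ((X || ((Z || !X) || (!W -> V))) && !Z)), ((V || (W || !Z)) -> V)):
    ((X || (!X -> Y)) || ((X || ((Z || !X) || (!W -> V))) && !Z)): β-rule — branch into (X || (!X -> Y))  //  ((X || ((Z || !X) || (!W -> V))) && !Z).
      branch 1.1 (add (X || (!X -> Y))):
        ((V || (W || !Z)) -> V): β-rule — branch into !(V || (W || !Z))  //  V.
          branch 1.1.1 (add !(V || (W || !Z))):
            !(V || (W || !Z)): α-rule — add !V, !(W || !Z).
            !(W || !Z): α-rule — add !W, !!Z.
            (X || (!X -> Y)): β-rule — branch into X  //  (!X -> Y).
              branch 1.1.1.1 (add X):
                ○ open, literals {V=0, W=0, X=1, Z=1}.
              branch 1.1.1.2 (add (!X -> Y)):
                (!X -> Y): β-rule — branch into !!X  //  Y.
                  branch 1.1.1.2.1 (add !!X):
                    ○ open, literals {V=0, W=0, X=1, Z=1}.
                  branch 1.1.1.2.2 (add Y):
                    ○ open, literals {V=0, W=0, Y=1, Z=1}.
          branch 1.1.2 (add V):
            (X || (!X -> Y)): β-rule — branch into X  //  (!X -> Y).
              branch 1.1.2.1 (add X):
                ○ open, literals {V=1, X=1}.
              branch 1.1.2.2 (add (!X -> Y)):
                (!X -> Y): β-rule — branch into !!X  //  Y.
                  branch 1.1.2.2.1 (add !!X):
                    ○ open, literals {V=1, X=1}.
                  branch 1.1.2.2.2 (add Y):
                    ○ open, literals {V=1, Y=1}.
      branch 1.2 (add ((X || ((Z || !X) || (!W -> V))) && !Z)):
        ((X || ((Z || !X) || (!W -> V))) && !Z): α-rule — add (X || ((Z || !X) || (!W -> V))), !Z.
        ((V || (W || !Z)) -> V): β-rule — branch into !(V || (W || !Z))  //  V.
          branch 1.2.1 (add !(V || (W || !Z))):
            !(V || (W || !Z)): α-rule — add !V, !(W || !Z).
            !(W || !Z): α-rule — add !W, !!Z.
            × closes — contains both Z and !Z.
          branch 1.2.2 (add V):
            (X || ((Z || !X) || (!W -> V))): β-rule — branch into X  //  ((Z || !X) || (!W -> V)).
              branch 1.2.2.1 (add X):
                ○ open, literals {V=1, X=1, Z=0}.
              branch 1.2.2.2 (add ((Z || !X) || (!W -> V))):
                ((Z || !X) || (!W -> V)): β-rule — branch into (Z || !X)  //  (!W -> V).
                  branch 1.2.2.2.1 (add (Z || !X)):
                    (Z || !X): β-rule — branch into Z  //  !X.
                      branch 1.2.2.2.1.1 (add Z):
                        × closes — contains both Z and !Z.
                      branch 1.2.2.2.1.2 (add !X):
                        ○ open, literals {V=1, X=0, Z=0}.
                  branch 1.2.2.2.2 (add (!W -> V)):
                    (!W -> V): β-rule — branch into !!W  //  V.
                      branch 1.2.2.2.2.1 (add !!W):
                        ○ open, literals {V=1, W=1, Z=0}.
                      branch 1.2.2.2.2.2 (add V):
                        ○ open, literals {V=1, Z=0}.
  branch 2 (add !((X || (!X -> Y)) || ((X || ((Z || !X) || (!W -> V))) && !Z)), !((V || (W || !Z)) -> V)):
    !((X || (!X -> Y)) || ((X || ((Z || !X) || (!W -> V))) && !Z)): α-rule — add !(X || (!X -> Y)), !((X || ((Z || !X) || (!W -> V))) && !Z).
    !((V || (W || !Z)) -> V): α-rule — add (V || (W || !Z)), !V.
    !(X || (!X -> Y)): α-rule — add !X, !(!X -> Y).
    !(!X -> Y): α-rule — add !X, !Y.
    !((X || ((Z || !X) || (!W -> V))) && !Z): β-rule — branch into !(X || ((Z || !X) || (!W -> V)))  //  !!Z.
      branch 2.1 (add !(X || ((Z || !X) || (!W -> V)))):
        !(X || ((Z || !X) || (!W -> V))): α-rule — add !X, !((Z || !X) || (!W -> V)).
        !((Z || !X) || (!W -> V)): α-rule — add !(Z || !X), !(!W -> V).
        !(Z || !X): α-rule — add !Z, !!X.
        × closes — contains both X and !X.
      branch 2.2 (add !!Z):
        (V || (W || !Z)): β-rule — branch into V  //  (W || !Z).
          branch 2.2.1 (add V):
            × closes — contains both V and !V.
          branch 2.2.2 (add (W || !Z)):
            (W || !Z): β-rule — branch into W  //  !Z.
              branch 2.2.2.1 (add W):
                ○ open, literals {V=0, W=1, X=0, Y=0, Z=1}.
              branch 2.2.2.2 (add !Z):
                × closes — contains both Z and !Z.
5 branches closed, 11 open.
An open branch gives a satisfying assignment: V=0, W=0, X=1, Z=1.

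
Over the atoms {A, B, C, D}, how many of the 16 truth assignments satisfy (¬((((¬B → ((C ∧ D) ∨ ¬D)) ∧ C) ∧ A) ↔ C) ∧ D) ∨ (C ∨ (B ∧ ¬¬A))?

Initial set: {((¬((((¬B → ((C ∧ D) ∨ ¬D)) ∧ C) ∧ A) ↔ C) ∧ D) ∨ (C ∨ (B ∧ ¬¬A)))}.
((¬((((¬B → ((C ∧ D) ∨ ¬D)) ∧ C) ∧ A) ↔ C) ∧ D) ∨ (C ∨ (B ∧ ¬¬A))): β-rule — branch into (¬((((¬B → ((C ∧ D) ∨ ¬D)) ∧ C) ∧ A) ↔ C) ∧ D)  //  (C ∨ (B ∧ ¬¬A)).
  branch 1 (add (¬((((¬B → ((C ∧ D) ∨ ¬D)) ∧ C) ∧ A) ↔ C) ∧ D)):
    (¬((((¬B → ((C ∧ D) ∨ ¬D)) ∧ C) ∧ A) ↔ C) ∧ D): α-rule — add ¬((((¬B → ((C ∧ D) ∨ ¬D)) ∧ C) ∧ A) ↔ C), D.
    ¬((((¬B → ((C ∧ D) ∨ ¬D)) ∧ C) ∧ A) ↔ C): β-rule — branch into (((¬B → ((C ∧ D) ∨ ¬D)) ∧ C) ∧ A), ¬C  //  ¬(((¬B → ((C ∧ D) ∨ ¬D)) ∧ C) ∧ A), C.
      branch 1.1 (add (((¬B → ((C ∧ D) ∨ ¬D)) ∧ C) ∧ A), ¬C):
        (((¬B → ((C ∧ D) ∨ ¬D)) ∧ C) ∧ A): α-rule — add ((¬B → ((C ∧ D) ∨ ¬D)) ∧ C), A.
        ((¬B → ((C ∧ D) ∨ ¬D)) ∧ C): α-rule — add (¬B → ((C ∧ D) ∨ ¬D)), C.
        × closes — contains both C and ¬C.
      branch 1.2 (add ¬(((¬B → ((C ∧ D) ∨ ¬D)) ∧ C) ∧ A), C):
        ¬(((¬B → ((C ∧ D) ∨ ¬D)) ∧ C) ∧ A): β-rule — branch into ¬((¬B → ((C ∧ D) ∨ ¬D)) ∧ C)  //  ¬A.
          branch 1.2.1 (add ¬((¬B → ((C ∧ D) ∨ ¬D)) ∧ C)):
            ¬((¬B → ((C ∧ D) ∨ ¬D)) ∧ C): β-rule — branch into ¬(¬B → ((C ∧ D) ∨ ¬D))  //  ¬C.
              branch 1.2.1.1 (add ¬(¬B → ((C ∧ D) ∨ ¬D))):
                ¬(¬B → ((C ∧ D) ∨ ¬D)): α-rule — add ¬B, ¬((C ∧ D) ∨ ¬D).
                ¬((C ∧ D) ∨ ¬D): α-rule — add ¬(C ∧ D), ¬¬D.
                ¬(C ∧ D): β-rule — branch into ¬C  //  ¬D.
                  branch 1.2.1.1.1 (add ¬C):
                    × closes — contains both C and ¬C.
                  branch 1.2.1.1.2 (add ¬D):
                    × closes — contains both D and ¬D.
              branch 1.2.1.2 (add ¬C):
                × closes — contains both C and ¬C.
          branch 1.2.2 (add ¬A):
            ○ open, literals {A=F, C=T, D=T}.
  branch 2 (add (C ∨ (B ∧ ¬¬A))):
    (C ∨ (B ∧ ¬¬A)): β-rule — branch into C  //  (B ∧ ¬¬A).
      branch 2.1 (add C):
        ○ open, literals {C=T}.
      branch 2.2 (add (B ∧ ¬¬A)):
        (B ∧ ¬¬A): α-rule — add B, ¬¬A.
        ¬¬A: drop double negation, giving A.
        ○ open, literals {A=T, B=T}.
4 branches closed, 3 open.
Each open branch fixes some atoms; the unmentioned ones are free. Counting distinct full assignments: branch {A=F, C=T, D=T} (B) contributes 2 new; branch {C=T} (A, B, D) contributes 6 new; branch {A=T, B=T} (C, D) contributes 2 new. Total: 10.

10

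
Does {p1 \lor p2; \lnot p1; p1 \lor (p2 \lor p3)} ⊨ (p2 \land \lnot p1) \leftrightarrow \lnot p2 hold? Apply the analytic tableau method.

Initial set: {(p1 \lor p2); \lnot p1; (p1 \lor (p2 \lor p3)); \lnot ((p2 \land \lnot p1) \leftrightarrow \lnot p2)}.
(p1 \lor p2): β-rule — branch into p1  //  p2.
  branch 1 (add p1):
    × closes — contains both p1 and \lnot p1.
  branch 2 (add p2):
    (p1 \lor (p2 \lor p3)): β-rule — branch into p1  //  (p2 \lor p3).
      branch 2.1 (add p1):
        × closes — contains both p1 and \lnot p1.
      branch 2.2 (add (p2 \lor p3)):
        \lnot ((p2 \land \lnot p1) \leftrightarrow \lnot p2): β-rule — branch into (p2 \land \lnot p1), \lnot \lnot p2  //  \lnot (p2 \land \lnot p1), \lnot p2.
          branch 2.2.1 (add (p2 \land \lnot p1), \lnot \lnot p2):
            (p2 \land \lnot p1): α-rule — add p2, \lnot p1.
            (p2 \lor p3): β-rule — branch into p2  //  p3.
              branch 2.2.1.1 (add p2):
                ○ open, literals {p1=false, p2=true}.
              branch 2.2.1.2 (add p3):
                ○ open, literals {p1=false, p2=true, p3=true}.
          branch 2.2.2 (add \lnot (p2 \land \lnot p1), \lnot p2):
            × closes — contains both p2 and \lnot p2.
3 branches closed, 2 open.
An open branch gives a countermodel: p1=false, p2=true (unmentioned atoms arbitrary); the premises hold there but the conclusion fails.

No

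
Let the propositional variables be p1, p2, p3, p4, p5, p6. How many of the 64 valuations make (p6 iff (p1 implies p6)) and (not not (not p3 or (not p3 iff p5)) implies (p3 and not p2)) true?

18

Initial set: {T ((p6 iff (p1 implies p6)) and (not not (not p3 or (not p3 iff p5)) implies (p3 and not p2)))}.
T ((p6 iff (p1 implies p6)) and (not not (not p3 or (not p3 iff p5)) implies (p3 and not p2))): α-rule — add T (p6 iff (p1 implies p6)), T (not not (not p3 or (not p3 iff p5)) implies (p3 and not p2)).
T (p6 iff (p1 implies p6)): β-rule — branch into T p6, T (p1 implies p6)  //  F p6, F (p1 implies p6).
  branch 1 (add T p6, T (p1 implies p6)):
    T (not not (not p3 or (not p3 iff p5)) implies (p3 and not p2)): β-rule — branch into F not not (not p3 or (not p3 iff p5))  //  T (p3 and not p2).
      branch 1.1 (add F not not (not p3 or (not p3 iff p5))):
        F not not (not p3 or (not p3 iff p5)): drop double negation, giving F (not p3 or (not p3 iff p5)).
        F (not p3 or (not p3 iff p5)): α-rule — add F not p3, F (not p3 iff p5).
        T (p1 implies p6): β-rule — branch into F p1  //  T p6.
          branch 1.1.1 (add F p1):
            F (not p3 iff p5): β-rule — branch into T not p3, F p5  //  F not p3, T p5.
              branch 1.1.1.1 (add T not p3, F p5):
                × closes — contains both p3 and not p3.
              branch 1.1.1.2 (add F not p3, T p5):
                ○ open, literals {p1=0, p3=1, p5=1, p6=1}.
          branch 1.1.2 (add T p6):
            F (not p3 iff p5): β-rule — branch into T not p3, F p5  //  F not p3, T p5.
              branch 1.1.2.1 (add T not p3, F p5):
                × closes — contains both p3 and not p3.
              branch 1.1.2.2 (add F not p3, T p5):
                ○ open, literals {p3=1, p5=1, p6=1}.
      branch 1.2 (add T (p3 and not p2)):
        T (p3 and not p2): α-rule — add T p3, T not p2.
        T (p1 implies p6): β-rule — branch into F p1  //  T p6.
          branch 1.2.1 (add F p1):
            ○ open, literals {p1=0, p2=0, p3=1, p6=1}.
          branch 1.2.2 (add T p6):
            ○ open, literals {p2=0, p3=1, p6=1}.
  branch 2 (add F p6, F (p1 implies p6)):
    F (p1 implies p6): α-rule — add T p1, F p6.
    T (not not (not p3 or (not p3 iff p5)) implies (p3 and not p2)): β-rule — branch into F not not (not p3 or (not p3 iff p5))  //  T (p3 and not p2).
      branch 2.1 (add F not not (not p3 or (not p3 iff p5))):
        F not not (not p3 or (not p3 iff p5)): drop double negation, giving F (not p3 or (not p3 iff p5)).
        F (not p3 or (not p3 iff p5)): α-rule — add F not p3, F (not p3 iff p5).
        F (not p3 iff p5): β-rule — branch into T not p3, F p5  //  F not p3, T p5.
          branch 2.1.1 (add T not p3, F p5):
            × closes — contains both p3 and not p3.
          branch 2.1.2 (add F not p3, T p5):
            ○ open, literals {p1=1, p3=1, p5=1, p6=0}.
      branch 2.2 (add T (p3 and not p2)):
        T (p3 and not p2): α-rule — add T p3, T not p2.
        ○ open, literals {p1=1, p2=0, p3=1, p6=0}.
3 branches closed, 6 open.
Each open branch fixes some atoms; the unmentioned ones are free. Counting distinct full assignments: branch {p1=0, p3=1, p5=1, p6=1} (p2, p4) contributes 4 new; branch {p3=1, p5=1, p6=1} (p1, p2, p4) contributes 4 new; branch {p1=0, p2=0, p3=1, p6=1} (p4, p5) contributes 2 new; branch {p2=0, p3=1, p6=1} (p1, p4, p5) contributes 2 new; branch {p1=1, p3=1, p5=1, p6=0} (p2, p4) contributes 4 new; branch {p1=1, p2=0, p3=1, p6=0} (p4, p5) contributes 2 new. Total: 18.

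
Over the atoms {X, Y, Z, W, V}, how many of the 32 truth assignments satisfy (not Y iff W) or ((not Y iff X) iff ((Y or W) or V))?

Initial set: {T ((not Y iff W) or ((not Y iff X) iff ((Y or W) or V)))}.
T ((not Y iff W) or ((not Y iff X) iff ((Y or W) or V))): β-rule — branch into T (not Y iff W)  //  T ((not Y iff X) iff ((Y or W) or V)).
  branch 1 (add T (not Y iff W)):
    T (not Y iff W): β-rule — branch into T not Y, T W  //  F not Y, F W.
      branch 1.1 (add T not Y, T W):
        ○ open, literals {W=1, Y=0}.
      branch 1.2 (add F not Y, F W):
        ○ open, literals {W=0, Y=1}.
  branch 2 (add T ((not Y iff X) iff ((Y or W) or V))):
    T ((not Y iff X) iff ((Y or W) or V)): β-rule — branch into T (not Y iff X), T ((Y or W) or V)  //  F (not Y iff X), F ((Y or W) or V).
      branch 2.1 (add T (not Y iff X), T ((Y or W) or V)):
        T (not Y iff X): β-rule — branch into T not Y, T X  //  F not Y, F X.
          branch 2.1.1 (add T not Y, T X):
            T ((Y or W) or V): β-rule — branch into T (Y or W)  //  T V.
              branch 2.1.1.1 (add T (Y or W)):
                T (Y or W): β-rule — branch into T Y  //  T W.
                  branch 2.1.1.1.1 (add T Y):
                    × closes — contains both Y and not Y.
                  branch 2.1.1.1.2 (add T W):
                    ○ open, literals {W=1, X=1, Y=0}.
              branch 2.1.1.2 (add T V):
                ○ open, literals {V=1, X=1, Y=0}.
          branch 2.1.2 (add F not Y, F X):
            T ((Y or W) or V): β-rule — branch into T (Y or W)  //  T V.
              branch 2.1.2.1 (add T (Y or W)):
                T (Y or W): β-rule — branch into T Y  //  T W.
                  branch 2.1.2.1.1 (add T Y):
                    ○ open, literals {X=0, Y=1}.
                  branch 2.1.2.1.2 (add T W):
                    ○ open, literals {W=1, X=0, Y=1}.
              branch 2.1.2.2 (add T V):
                ○ open, literals {V=1, X=0, Y=1}.
      branch 2.2 (add F (not Y iff X), F ((Y or W) or V)):
        F ((Y or W) or V): α-rule — add F (Y or W), F V.
        F (Y or W): α-rule — add F Y, F W.
        F (not Y iff X): β-rule — branch into T not Y, F X  //  F not Y, T X.
          branch 2.2.1 (add T not Y, F X):
            ○ open, literals {V=0, W=0, X=0, Y=0}.
          branch 2.2.2 (add F not Y, T X):
            × closes — contains both Y and not Y.
2 branches closed, 8 open.
Each open branch fixes some atoms; the unmentioned ones are free. Counting distinct full assignments: branch {W=1, Y=0} (X, Z, V) contributes 8 new; branch {W=0, Y=1} (X, Z, V) contributes 8 new; branch {W=1, X=1, Y=0} (Z, V) contributes 0 new; branch {V=1, X=1, Y=0} (Z, W) contributes 2 new; branch {X=0, Y=1} (Z, W, V) contributes 4 new; branch {W=1, X=0, Y=1} (Z, V) contributes 0 new; branch {V=1, X=0, Y=1} (Z, W) contributes 0 new; branch {V=0, W=0, X=0, Y=0} (Z) contributes 2 new. Total: 24.

24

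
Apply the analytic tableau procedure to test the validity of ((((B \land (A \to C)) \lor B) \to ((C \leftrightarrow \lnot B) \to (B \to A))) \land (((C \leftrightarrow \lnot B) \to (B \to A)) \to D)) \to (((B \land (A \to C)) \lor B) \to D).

Assume the negation and expand:
Initial set: {\lnot (((((B \land (A \to C)) \lor B) \to ((C \leftrightarrow \lnot B) \to (B \to A))) \land (((C \leftrightarrow \lnot B) \to (B \to A)) \to D)) \to (((B \land (A \to C)) \lor B) \to D))}.
\lnot (((((B \land (A \to C)) \lor B) \to ((C \leftrightarrow \lnot B) \to (B \to A))) \land (((C \leftrightarrow \lnot B) \to (B \to A)) \to D)) \to (((B \land (A \to C)) \lor B) \to D)): α-rule — add ((((B \land (A \to C)) \lor B) \to ((C \leftrightarrow \lnot B) \to (B \to A))) \land (((C \leftrightarrow \lnot B) \to (B \to A)) \to D)), \lnot (((B \land (A \to C)) \lor B) \to D).
((((B \land (A \to C)) \lor B) \to ((C \leftrightarrow \lnot B) \to (B \to A))) \land (((C \leftrightarrow \lnot B) \to (B \to A)) \to D)): α-rule — add (((B \land (A \to C)) \lor B) \to ((C \leftrightarrow \lnot B) \to (B \to A))), (((C \leftrightarrow \lnot B) \to (B \to A)) \to D).
\lnot (((B \land (A \to C)) \lor B) \to D): α-rule — add ((B \land (A \to C)) \lor B), \lnot D.
(((B \land (A \to C)) \lor B) \to ((C \leftrightarrow \lnot B) \to (B \to A))): β-rule — branch into \lnot ((B \land (A \to C)) \lor B)  //  ((C \leftrightarrow \lnot B) \to (B \to A)).
  branch 1 (add \lnot ((B \land (A \to C)) \lor B)):
    \lnot ((B \land (A \to C)) \lor B): α-rule — add \lnot (B \land (A \to C)), \lnot B.
    (((C \leftrightarrow \lnot B) \to (B \to A)) \to D): β-rule — branch into \lnot ((C \leftrightarrow \lnot B) \to (B \to A))  //  D.
      branch 1.1 (add \lnot ((C \leftrightarrow \lnot B) \to (B \to A))):
        \lnot ((C \leftrightarrow \lnot B) \to (B \to A)): α-rule — add (C \leftrightarrow \lnot B), \lnot (B \to A).
        \lnot (B \to A): α-rule — add B, \lnot A.
        × closes — contains both B and \lnot B.
      branch 1.2 (add D):
        × closes — contains both D and \lnot D.
  branch 2 (add ((C \leftrightarrow \lnot B) \to (B \to A))):
    (((C \leftrightarrow \lnot B) \to (B \to A)) \to D): β-rule — branch into \lnot ((C \leftrightarrow \lnot B) \to (B \to A))  //  D.
      branch 2.1 (add \lnot ((C \leftrightarrow \lnot B) \to (B \to A))):
        \lnot ((C \leftrightarrow \lnot B) \to (B \to A)): α-rule — add (C \leftrightarrow \lnot B), \lnot (B \to A).
        \lnot (B \to A): α-rule — add B, \lnot A.
        ((B \land (A \to C)) \lor B): β-rule — branch into (B \land (A \to C))  //  B.
          branch 2.1.1 (add (B \land (A \to C))):
            (B \land (A \to C)): α-rule — add B, (A \to C).
            ((C \leftrightarrow \lnot B) \to (B \to A)): β-rule — branch into \lnot (C \leftrightarrow \lnot B)  //  (B \to A).
              branch 2.1.1.1 (add \lnot (C \leftrightarrow \lnot B)):
                (C \leftrightarrow \lnot B): β-rule — branch into C, \lnot B  //  \lnot C, \lnot \lnot B.
                  branch 2.1.1.1.1 (add C, \lnot B):
                    × closes — contains both B and \lnot B.
                  branch 2.1.1.1.2 (add \lnot C, \lnot \lnot B):
                    (A \to C): β-rule — branch into \lnot A  //  C.
                      branch 2.1.1.1.2.1 (add \lnot A):
                        \lnot (C \leftrightarrow \lnot B): β-rule — branch into C, \lnot \lnot B  //  \lnot C, \lnot B.
                          branch 2.1.1.1.2.1.1 (add C, \lnot \lnot B):
                            × closes — contains both C and \lnot C.
                          branch 2.1.1.1.2.1.2 (add \lnot C, \lnot B):
                            × closes — contains both B and \lnot B.
                      branch 2.1.1.1.2.2 (add C):
                        × closes — contains both C and \lnot C.
              branch 2.1.1.2 (add (B \to A)):
                (C \leftrightarrow \lnot B): β-rule — branch into C, \lnot B  //  \lnot C, \lnot \lnot B.
                  branch 2.1.1.2.1 (add C, \lnot B):
                    × closes — contains both B and \lnot B.
                  branch 2.1.1.2.2 (add \lnot C, \lnot \lnot B):
                    (A \to C): β-rule — branch into \lnot A  //  C.
                      branch 2.1.1.2.2.1 (add \lnot A):
                        (B \to A): β-rule — branch into \lnot B  //  A.
                          branch 2.1.1.2.2.1.1 (add \lnot B):
                            × closes — contains both B and \lnot B.
                          branch 2.1.1.2.2.1.2 (add A):
                            × closes — contains both A and \lnot A.
                      branch 2.1.1.2.2.2 (add C):
                        × closes — contains both C and \lnot C.
          branch 2.1.2 (add B):
            ((C \leftrightarrow \lnot B) \to (B \to A)): β-rule — branch into \lnot (C \leftrightarrow \lnot B)  //  (B \to A).
              branch 2.1.2.1 (add \lnot (C \leftrightarrow \lnot B)):
                (C \leftrightarrow \lnot B): β-rule — branch into C, \lnot B  //  \lnot C, \lnot \lnot B.
                  branch 2.1.2.1.1 (add C, \lnot B):
                    × closes — contains both B and \lnot B.
                  branch 2.1.2.1.2 (add \lnot C, \lnot \lnot B):
                    \lnot (C \leftrightarrow \lnot B): β-rule — branch into C, \lnot \lnot B  //  \lnot C, \lnot B.
                      branch 2.1.2.1.2.1 (add C, \lnot \lnot B):
                        × closes — contains both C and \lnot C.
                      branch 2.1.2.1.2.2 (add \lnot C, \lnot B):
                        × closes — contains both B and \lnot B.
              branch 2.1.2.2 (add (B \to A)):
                (C \leftrightarrow \lnot B): β-rule — branch into C, \lnot B  //  \lnot C, \lnot \lnot B.
                  branch 2.1.2.2.1 (add C, \lnot B):
                    × closes — contains both B and \lnot B.
                  branch 2.1.2.2.2 (add \lnot C, \lnot \lnot B):
                    (B \to A): β-rule — branch into \lnot B  //  A.
                      branch 2.1.2.2.2.1 (add \lnot B):
                        × closes — contains both B and \lnot B.
                      branch 2.1.2.2.2.2 (add A):
                        × closes — contains both A and \lnot A.
      branch 2.2 (add D):
        × closes — contains both D and \lnot D.
All 17 branches close.
Every branch closed, so the negation is unsatisfiable and the formula is valid.

Valid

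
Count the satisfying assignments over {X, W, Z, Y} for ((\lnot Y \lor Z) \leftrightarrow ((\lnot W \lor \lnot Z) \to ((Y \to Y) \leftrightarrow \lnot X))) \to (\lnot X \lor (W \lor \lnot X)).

Initial set: {(((\lnot Y \lor Z) \leftrightarrow ((\lnot W \lor \lnot Z) \to ((Y \to Y) \leftrightarrow \lnot X))) \to (\lnot X \lor (W \lor \lnot X)))}.
(((\lnot Y \lor Z) \leftrightarrow ((\lnot W \lor \lnot Z) \to ((Y \to Y) \leftrightarrow \lnot X))) \to (\lnot X \lor (W \lor \lnot X))): β-rule — branch into \lnot ((\lnot Y \lor Z) \leftrightarrow ((\lnot W \lor \lnot Z) \to ((Y \to Y) \leftrightarrow \lnot X)))  //  (\lnot X \lor (W \lor \lnot X)).
  branch 1 (add \lnot ((\lnot Y \lor Z) \leftrightarrow ((\lnot W \lor \lnot Z) \to ((Y \to Y) \leftrightarrow \lnot X)))):
    \lnot ((\lnot Y \lor Z) \leftrightarrow ((\lnot W \lor \lnot Z) \to ((Y \to Y) \leftrightarrow \lnot X))): β-rule — branch into (\lnot Y \lor Z), \lnot ((\lnot W \lor \lnot Z) \to ((Y \to Y) \leftrightarrow \lnot X))  //  \lnot (\lnot Y \lor Z), ((\lnot W \lor \lnot Z) \to ((Y \to Y) \leftrightarrow \lnot X)).
      branch 1.1 (add (\lnot Y \lor Z), \lnot ((\lnot W \lor \lnot Z) \to ((Y \to Y) \leftrightarrow \lnot X))):
        \lnot ((\lnot W \lor \lnot Z) \to ((Y \to Y) \leftrightarrow \lnot X)): α-rule — add (\lnot W \lor \lnot Z), \lnot ((Y \to Y) \leftrightarrow \lnot X).
        (\lnot Y \lor Z): β-rule — branch into \lnot Y  //  Z.
          branch 1.1.1 (add \lnot Y):
            (\lnot W \lor \lnot Z): β-rule — branch into \lnot W  //  \lnot Z.
              branch 1.1.1.1 (add \lnot W):
                \lnot ((Y \to Y) \leftrightarrow \lnot X): β-rule — branch into (Y \to Y), \lnot \lnot X  //  \lnot (Y \to Y), \lnot X.
                  branch 1.1.1.1.1 (add (Y \to Y), \lnot \lnot X):
                    (Y \to Y): β-rule — branch into \lnot Y  //  Y.
                      branch 1.1.1.1.1.1 (add \lnot Y):
                        ○ open, literals {W=false, X=true, Y=false}.
                      branch 1.1.1.1.1.2 (add Y):
                        × closes — contains both Y and \lnot Y.
                  branch 1.1.1.1.2 (add \lnot (Y \to Y), \lnot X):
                    \lnot (Y \to Y): α-rule — add Y, \lnot Y.
                    × closes — contains both Y and \lnot Y.
              branch 1.1.1.2 (add \lnot Z):
                \lnot ((Y \to Y) \leftrightarrow \lnot X): β-rule — branch into (Y \to Y), \lnot \lnot X  //  \lnot (Y \to Y), \lnot X.
                  branch 1.1.1.2.1 (add (Y \to Y), \lnot \lnot X):
                    (Y \to Y): β-rule — branch into \lnot Y  //  Y.
                      branch 1.1.1.2.1.1 (add \lnot Y):
                        ○ open, literals {X=true, Y=false, Z=false}.
                      branch 1.1.1.2.1.2 (add Y):
                        × closes — contains both Y and \lnot Y.
                  branch 1.1.1.2.2 (add \lnot (Y \to Y), \lnot X):
                    \lnot (Y \to Y): α-rule — add Y, \lnot Y.
                    × closes — contains both Y and \lnot Y.
          branch 1.1.2 (add Z):
            (\lnot W \lor \lnot Z): β-rule — branch into \lnot W  //  \lnot Z.
              branch 1.1.2.1 (add \lnot W):
                \lnot ((Y \to Y) \leftrightarrow \lnot X): β-rule — branch into (Y \to Y), \lnot \lnot X  //  \lnot (Y \to Y), \lnot X.
                  branch 1.1.2.1.1 (add (Y \to Y), \lnot \lnot X):
                    (Y \to Y): β-rule — branch into \lnot Y  //  Y.
                      branch 1.1.2.1.1.1 (add \lnot Y):
                        ○ open, literals {W=false, X=true, Y=false, Z=true}.
                      branch 1.1.2.1.1.2 (add Y):
                        ○ open, literals {W=false, X=true, Y=true, Z=true}.
                  branch 1.1.2.1.2 (add \lnot (Y \to Y), \lnot X):
                    \lnot (Y \to Y): α-rule — add Y, \lnot Y.
                    × closes — contains both Y and \lnot Y.
              branch 1.1.2.2 (add \lnot Z):
                × closes — contains both Z and \lnot Z.
      branch 1.2 (add \lnot (\lnot Y \lor Z), ((\lnot W \lor \lnot Z) \to ((Y \to Y) \leftrightarrow \lnot X))):
        \lnot (\lnot Y \lor Z): α-rule — add \lnot \lnot Y, \lnot Z.
        ((\lnot W \lor \lnot Z) \to ((Y \to Y) \leftrightarrow \lnot X)): β-rule — branch into \lnot (\lnot W \lor \lnot Z)  //  ((Y \to Y) \leftrightarrow \lnot X).
          branch 1.2.1 (add \lnot (\lnot W \lor \lnot Z)):
            \lnot (\lnot W \lor \lnot Z): α-rule — add \lnot \lnot W, \lnot \lnot Z.
            × closes — contains both Z and \lnot Z.
          branch 1.2.2 (add ((Y \to Y) \leftrightarrow \lnot X)):
            ((Y \to Y) \leftrightarrow \lnot X): β-rule — branch into (Y \to Y), \lnot X  //  \lnot (Y \to Y), \lnot \lnot X.
              branch 1.2.2.1 (add (Y \to Y), \lnot X):
                (Y \to Y): β-rule — branch into \lnot Y  //  Y.
                  branch 1.2.2.1.1 (add \lnot Y):
                    × closes — contains both Y and \lnot Y.
                  branch 1.2.2.1.2 (add Y):
                    ○ open, literals {X=false, Y=true, Z=false}.
              branch 1.2.2.2 (add \lnot (Y \to Y), \lnot \lnot X):
                \lnot (Y \to Y): α-rule — add Y, \lnot Y.
                × closes — contains both Y and \lnot Y.
  branch 2 (add (\lnot X \lor (W \lor \lnot X))):
    (\lnot X \lor (W \lor \lnot X)): β-rule — branch into \lnot X  //  (W \lor \lnot X).
      branch 2.1 (add \lnot X):
        ○ open, literals {X=false}.
      branch 2.2 (add (W \lor \lnot X)):
        (W \lor \lnot X): β-rule — branch into W  //  \lnot X.
          branch 2.2.1 (add W):
            ○ open, literals {W=true}.
          branch 2.2.2 (add \lnot X):
            ○ open, literals {X=false}.
9 branches closed, 8 open.
Each open branch fixes some atoms; the unmentioned ones are free. Counting distinct full assignments: branch {W=false, X=true, Y=false} (Z) contributes 2 new; branch {X=true, Y=false, Z=false} (W) contributes 1 new; branch {W=false, X=true, Y=false, Z=true} (none free) contributes 0 new; branch {W=false, X=true, Y=true, Z=true} (none free) contributes 1 new; branch {X=false, Y=true, Z=false} (W) contributes 2 new; branch {X=false} (W, Z, Y) contributes 6 new; branch {W=true} (X, Z, Y) contributes 3 new; branch {X=false} (W, Z, Y) contributes 0 new. Total: 15.

15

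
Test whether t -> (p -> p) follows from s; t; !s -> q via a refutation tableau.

Initial set: {s; t; (!s -> q); !(t -> (p -> p))}.
!(t -> (p -> p)): α-rule — add t, !(p -> p).
!(p -> p): α-rule — add p, !p.
× closes — contains both p and !p.
All 1 branch closes.
Every branch closed, so the premises entail the conclusion.

Yes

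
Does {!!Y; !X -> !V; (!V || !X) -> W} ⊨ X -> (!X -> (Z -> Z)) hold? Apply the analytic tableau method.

Initial set: {!!Y; (!X -> !V); ((!V || !X) -> W); !(X -> (!X -> (Z -> Z)))}.
!!Y: drop double negation, giving Y.
!(X -> (!X -> (Z -> Z))): α-rule — add X, !(!X -> (Z -> Z)).
!(!X -> (Z -> Z)): α-rule — add !X, !(Z -> Z).
× closes — contains both X and !X.
All 1 branch closes.
Every branch closed, so the premises entail the conclusion.

Yes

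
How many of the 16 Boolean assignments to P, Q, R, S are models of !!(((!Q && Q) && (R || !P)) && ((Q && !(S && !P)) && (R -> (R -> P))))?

Initial set: {!!(((!Q && Q) && (R || !P)) && ((Q && !(S && !P)) && (R -> (R -> P))))}.
!!(((!Q && Q) && (R || !P)) && ((Q && !(S && !P)) && (R -> (R -> P)))): drop double negation, giving (((!Q && Q) && (R || !P)) && ((Q && !(S && !P)) && (R -> (R -> P)))).
(((!Q && Q) && (R || !P)) && ((Q && !(S && !P)) && (R -> (R -> P)))): α-rule — add ((!Q && Q) && (R || !P)), ((Q && !(S && !P)) && (R -> (R -> P))).
((!Q && Q) && (R || !P)): α-rule — add (!Q && Q), (R || !P).
((Q && !(S && !P)) && (R -> (R -> P))): α-rule — add (Q && !(S && !P)), (R -> (R -> P)).
(!Q && Q): α-rule — add !Q, Q.
× closes — contains both Q and !Q.
All 1 branch closes.
No open branches: the formula has 0 satisfying assignments.

0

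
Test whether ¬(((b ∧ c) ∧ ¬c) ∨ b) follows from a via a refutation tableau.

No

Initial set: {a; ¬¬(((b ∧ c) ∧ ¬c) ∨ b)}.
¬¬(((b ∧ c) ∧ ¬c) ∨ b): β-rule — branch into ((b ∧ c) ∧ ¬c)  //  b.
  branch 1 (add ((b ∧ c) ∧ ¬c)):
    ((b ∧ c) ∧ ¬c): α-rule — add (b ∧ c), ¬c.
    (b ∧ c): α-rule — add b, c.
    × closes — contains both c and ¬c.
  branch 2 (add b):
    ○ open, literals {a=T, b=T}.
1 branch closed, 1 open.
An open branch gives a countermodel: a=T, b=T (unmentioned atoms arbitrary); the premises hold there but the conclusion fails.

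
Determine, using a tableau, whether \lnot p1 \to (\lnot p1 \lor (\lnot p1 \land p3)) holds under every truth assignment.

Assume the negation and expand:
Initial set: {F (\lnot p1 \to (\lnot p1 \lor (\lnot p1 \land p3)))}.
F (\lnot p1 \to (\lnot p1 \lor (\lnot p1 \land p3))): α-rule — add T \lnot p1, F (\lnot p1 \lor (\lnot p1 \land p3)).
F (\lnot p1 \lor (\lnot p1 \land p3)): α-rule — add F \lnot p1, F (\lnot p1 \land p3).
× closes — contains both p1 and \lnot p1.
All 1 branch closes.
Every branch closed, so the negation is unsatisfiable and the formula is valid.

Valid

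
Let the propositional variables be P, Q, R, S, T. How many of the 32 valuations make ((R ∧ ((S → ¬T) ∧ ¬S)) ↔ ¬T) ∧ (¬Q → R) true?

12

Initial set: {T (((R ∧ ((S → ¬T) ∧ ¬S)) ↔ ¬T) ∧ (¬Q → R))}.
T (((R ∧ ((S → ¬T) ∧ ¬S)) ↔ ¬T) ∧ (¬Q → R)): α-rule — add T ((R ∧ ((S → ¬T) ∧ ¬S)) ↔ ¬T), T (¬Q → R).
T ((R ∧ ((S → ¬T) ∧ ¬S)) ↔ ¬T): β-rule — branch into T (R ∧ ((S → ¬T) ∧ ¬S)), T ¬T  //  F (R ∧ ((S → ¬T) ∧ ¬S)), F ¬T.
  branch 1 (add T (R ∧ ((S → ¬T) ∧ ¬S)), T ¬T):
    T (R ∧ ((S → ¬T) ∧ ¬S)): α-rule — add T R, T ((S → ¬T) ∧ ¬S).
    T ((S → ¬T) ∧ ¬S): α-rule — add T (S → ¬T), T ¬S.
    T (¬Q → R): β-rule — branch into F ¬Q  //  T R.
      branch 1.1 (add F ¬Q):
        T (S → ¬T): β-rule — branch into F S  //  T ¬T.
          branch 1.1.1 (add F S):
            ○ open, literals {Q=1, R=1, S=0, T=0}.
          branch 1.1.2 (add T ¬T):
            ○ open, literals {Q=1, R=1, S=0, T=0}.
      branch 1.2 (add T R):
        T (S → ¬T): β-rule — branch into F S  //  T ¬T.
          branch 1.2.1 (add F S):
            ○ open, literals {R=1, S=0, T=0}.
          branch 1.2.2 (add T ¬T):
            ○ open, literals {R=1, S=0, T=0}.
  branch 2 (add F (R ∧ ((S → ¬T) ∧ ¬S)), F ¬T):
    T (¬Q → R): β-rule — branch into F ¬Q  //  T R.
      branch 2.1 (add F ¬Q):
        F (R ∧ ((S → ¬T) ∧ ¬S)): β-rule — branch into F R  //  F ((S → ¬T) ∧ ¬S).
          branch 2.1.1 (add F R):
            ○ open, literals {Q=1, R=0, T=1}.
          branch 2.1.2 (add F ((S → ¬T) ∧ ¬S)):
            F ((S → ¬T) ∧ ¬S): β-rule — branch into F (S → ¬T)  //  F ¬S.
              branch 2.1.2.1 (add F (S → ¬T)):
                F (S → ¬T): α-rule — add T S, F ¬T.
                ○ open, literals {Q=1, S=1, T=1}.
              branch 2.1.2.2 (add F ¬S):
                ○ open, literals {Q=1, S=1, T=1}.
      branch 2.2 (add T R):
        F (R ∧ ((S → ¬T) ∧ ¬S)): β-rule — branch into F R  //  F ((S → ¬T) ∧ ¬S).
          branch 2.2.1 (add F R):
            × closes — contains both R and ¬R.
          branch 2.2.2 (add F ((S → ¬T) ∧ ¬S)):
            F ((S → ¬T) ∧ ¬S): β-rule — branch into F (S → ¬T)  //  F ¬S.
              branch 2.2.2.1 (add F (S → ¬T)):
                F (S → ¬T): α-rule — add T S, F ¬T.
                ○ open, literals {R=1, S=1, T=1}.
              branch 2.2.2.2 (add F ¬S):
                ○ open, literals {R=1, S=1, T=1}.
1 branch closed, 9 open.
Each open branch fixes some atoms; the unmentioned ones are free. Counting distinct full assignments: branch {Q=1, R=1, S=0, T=0} (P) contributes 2 new; branch {Q=1, R=1, S=0, T=0} (P) contributes 0 new; branch {R=1, S=0, T=0} (P, Q) contributes 2 new; branch {R=1, S=0, T=0} (P, Q) contributes 0 new; branch {Q=1, R=0, T=1} (P, S) contributes 4 new; branch {Q=1, S=1, T=1} (P, R) contributes 2 new; branch {Q=1, S=1, T=1} (P, R) contributes 0 new; branch {R=1, S=1, T=1} (P, Q) contributes 2 new; branch {R=1, S=1, T=1} (P, Q) contributes 0 new. Total: 12.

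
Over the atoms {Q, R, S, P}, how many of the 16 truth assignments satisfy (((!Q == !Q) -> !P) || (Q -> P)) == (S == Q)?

8

Initial set: {((((!Q == !Q) -> !P) || (Q -> P)) == (S == Q))}.
((((!Q == !Q) -> !P) || (Q -> P)) == (S == Q)): β-rule — branch into (((!Q == !Q) -> !P) || (Q -> P)), (S == Q)  //  !(((!Q == !Q) -> !P) || (Q -> P)), !(S == Q).
  branch 1 (add (((!Q == !Q) -> !P) || (Q -> P)), (S == Q)):
    (((!Q == !Q) -> !P) || (Q -> P)): β-rule — branch into ((!Q == !Q) -> !P)  //  (Q -> P).
      branch 1.1 (add ((!Q == !Q) -> !P)):
        (S == Q): β-rule — branch into S, Q  //  !S, !Q.
          branch 1.1.1 (add S, Q):
            ((!Q == !Q) -> !P): β-rule — branch into !(!Q == !Q)  //  !P.
              branch 1.1.1.1 (add !(!Q == !Q)):
                !(!Q == !Q): β-rule — branch into !Q, !!Q  //  !!Q, !Q.
                  branch 1.1.1.1.1 (add !Q, !!Q):
                    × closes — contains both Q and !Q.
                  branch 1.1.1.1.2 (add !!Q, !Q):
                    × closes — contains both Q and !Q.
              branch 1.1.1.2 (add !P):
                ○ open, literals {P=0, Q=1, S=1}.
          branch 1.1.2 (add !S, !Q):
            ((!Q == !Q) -> !P): β-rule — branch into !(!Q == !Q)  //  !P.
              branch 1.1.2.1 (add !(!Q == !Q)):
                !(!Q == !Q): β-rule — branch into !Q, !!Q  //  !!Q, !Q.
                  branch 1.1.2.1.1 (add !Q, !!Q):
                    × closes — contains both Q and !Q.
                  branch 1.1.2.1.2 (add !!Q, !Q):
                    × closes — contains both Q and !Q.
              branch 1.1.2.2 (add !P):
                ○ open, literals {P=0, Q=0, S=0}.
      branch 1.2 (add (Q -> P)):
        (S == Q): β-rule — branch into S, Q  //  !S, !Q.
          branch 1.2.1 (add S, Q):
            (Q -> P): β-rule — branch into !Q  //  P.
              branch 1.2.1.1 (add !Q):
                × closes — contains both Q and !Q.
              branch 1.2.1.2 (add P):
                ○ open, literals {P=1, Q=1, S=1}.
          branch 1.2.2 (add !S, !Q):
            (Q -> P): β-rule — branch into !Q  //  P.
              branch 1.2.2.1 (add !Q):
                ○ open, literals {Q=0, S=0}.
              branch 1.2.2.2 (add P):
                ○ open, literals {P=1, Q=0, S=0}.
  branch 2 (add !(((!Q == !Q) -> !P) || (Q -> P)), !(S == Q)):
    !(((!Q == !Q) -> !P) || (Q -> P)): α-rule — add !((!Q == !Q) -> !P), !(Q -> P).
    !((!Q == !Q) -> !P): α-rule — add (!Q == !Q), !!P.
    !(Q -> P): α-rule — add Q, !P.
    × closes — contains both P and !P.
6 branches closed, 5 open.
Each open branch fixes some atoms; the unmentioned ones are free. Counting distinct full assignments: branch {P=0, Q=1, S=1} (R) contributes 2 new; branch {P=0, Q=0, S=0} (R) contributes 2 new; branch {P=1, Q=1, S=1} (R) contributes 2 new; branch {Q=0, S=0} (R, P) contributes 2 new; branch {P=1, Q=0, S=0} (R) contributes 0 new. Total: 8.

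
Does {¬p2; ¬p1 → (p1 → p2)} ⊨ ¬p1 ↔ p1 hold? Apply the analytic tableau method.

Initial set: {¬p2; (¬p1 → (p1 → p2)); ¬(¬p1 ↔ p1)}.
(¬p1 → (p1 → p2)): β-rule — branch into ¬¬p1  //  (p1 → p2).
  branch 1 (add ¬¬p1):
    ¬(¬p1 ↔ p1): β-rule — branch into ¬p1, ¬p1  //  ¬¬p1, p1.
      branch 1.1 (add ¬p1, ¬p1):
        × closes — contains both p1 and ¬p1.
      branch 1.2 (add ¬¬p1, p1):
        ○ open, literals {p1=1, p2=0}.
  branch 2 (add (p1 → p2)):
    ¬(¬p1 ↔ p1): β-rule — branch into ¬p1, ¬p1  //  ¬¬p1, p1.
      branch 2.1 (add ¬p1, ¬p1):
        (p1 → p2): β-rule — branch into ¬p1  //  p2.
          branch 2.1.1 (add ¬p1):
            ○ open, literals {p1=0, p2=0}.
          branch 2.1.2 (add p2):
            × closes — contains both p2 and ¬p2.
      branch 2.2 (add ¬¬p1, p1):
        (p1 → p2): β-rule — branch into ¬p1  //  p2.
          branch 2.2.1 (add ¬p1):
            × closes — contains both p1 and ¬p1.
          branch 2.2.2 (add p2):
            × closes — contains both p2 and ¬p2.
4 branches closed, 2 open.
An open branch gives a countermodel: p1=1, p2=0 (unmentioned atoms arbitrary); the premises hold there but the conclusion fails.

No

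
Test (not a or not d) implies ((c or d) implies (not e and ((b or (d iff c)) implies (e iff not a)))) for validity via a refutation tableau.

Not valid

Assume the negation and expand:
Initial set: {not ((not a or not d) implies ((c or d) implies (not e and ((b or (d iff c)) implies (e iff not a)))))}.
not ((not a or not d) implies ((c or d) implies (not e and ((b or (d iff c)) implies (e iff not a))))): α-rule — add (not a or not d), not ((c or d) implies (not e and ((b or (d iff c)) implies (e iff not a)))).
not ((c or d) implies (not e and ((b or (d iff c)) implies (e iff not a)))): α-rule — add (c or d), not (not e and ((b or (d iff c)) implies (e iff not a))).
(not a or not d): β-rule — branch into not a  //  not d.
  branch 1 (add not a):
    (c or d): β-rule — branch into c  //  d.
      branch 1.1 (add c):
        not (not e and ((b or (d iff c)) implies (e iff not a))): β-rule — branch into not not e  //  not ((b or (d iff c)) implies (e iff not a)).
          branch 1.1.1 (add not not e):
            ○ open, literals {a=F, c=T, e=T}.
          branch 1.1.2 (add not ((b or (d iff c)) implies (e iff not a))):
            not ((b or (d iff c)) implies (e iff not a)): α-rule — add (b or (d iff c)), not (e iff not a).
            (b or (d iff c)): β-rule — branch into b  //  (d iff c).
              branch 1.1.2.1 (add b):
                not (e iff not a): β-rule — branch into e, not not a  //  not e, not a.
                  branch 1.1.2.1.1 (add e, not not a):
                    × closes — contains both a and not a.
                  branch 1.1.2.1.2 (add not e, not a):
                    ○ open, literals {a=F, b=T, c=T, e=F}.
              branch 1.1.2.2 (add (d iff c)):
                not (e iff not a): β-rule — branch into e, not not a  //  not e, not a.
                  branch 1.1.2.2.1 (add e, not not a):
                    × closes — contains both a and not a.
                  branch 1.1.2.2.2 (add not e, not a):
                    (d iff c): β-rule — branch into d, c  //  not d, not c.
                      branch 1.1.2.2.2.1 (add d, c):
                        ○ open, literals {a=F, c=T, d=T, e=F}.
                      branch 1.1.2.2.2.2 (add not d, not c):
                        × closes — contains both c and not c.
      branch 1.2 (add d):
        not (not e and ((b or (d iff c)) implies (e iff not a))): β-rule — branch into not not e  //  not ((b or (d iff c)) implies (e iff not a)).
          branch 1.2.1 (add not not e):
            ○ open, literals {a=F, d=T, e=T}.
          branch 1.2.2 (add not ((b or (d iff c)) implies (e iff not a))):
            not ((b or (d iff c)) implies (e iff not a)): α-rule — add (b or (d iff c)), not (e iff not a).
            (b or (d iff c)): β-rule — branch into b  //  (d iff c).
              branch 1.2.2.1 (add b):
                not (e iff not a): β-rule — branch into e, not not a  //  not e, not a.
                  branch 1.2.2.1.1 (add e, not not a):
                    × closes — contains both a and not a.
                  branch 1.2.2.1.2 (add not e, not a):
                    ○ open, literals {a=F, b=T, d=T, e=F}.
              branch 1.2.2.2 (add (d iff c)):
                not (e iff not a): β-rule — branch into e, not not a  //  not e, not a.
                  branch 1.2.2.2.1 (add e, not not a):
                    × closes — contains both a and not a.
                  branch 1.2.2.2.2 (add not e, not a):
                    (d iff c): β-rule — branch into d, c  //  not d, not c.
                      branch 1.2.2.2.2.1 (add d, c):
                        ○ open, literals {a=F, c=T, d=T, e=F}.
                      branch 1.2.2.2.2.2 (add not d, not c):
                        × closes — contains both d and not d.
  branch 2 (add not d):
    (c or d): β-rule — branch into c  //  d.
      branch 2.1 (add c):
        not (not e and ((b or (d iff c)) implies (e iff not a))): β-rule — branch into not not e  //  not ((b or (d iff c)) implies (e iff not a)).
          branch 2.1.1 (add not not e):
            ○ open, literals {c=T, d=F, e=T}.
          branch 2.1.2 (add not ((b or (d iff c)) implies (e iff not a))):
            not ((b or (d iff c)) implies (e iff not a)): α-rule — add (b or (d iff c)), not (e iff not a).
            (b or (d iff c)): β-rule — branch into b  //  (d iff c).
              branch 2.1.2.1 (add b):
                not (e iff not a): β-rule — branch into e, not not a  //  not e, not a.
                  branch 2.1.2.1.1 (add e, not not a):
                    ○ open, literals {a=T, b=T, c=T, d=F, e=T}.
                  branch 2.1.2.1.2 (add not e, not a):
                    ○ open, literals {a=F, b=T, c=T, d=F, e=F}.
              branch 2.1.2.2 (add (d iff c)):
                not (e iff not a): β-rule — branch into e, not not a  //  not e, not a.
                  branch 2.1.2.2.1 (add e, not not a):
                    (d iff c): β-rule — branch into d, c  //  not d, not c.
                      branch 2.1.2.2.1.1 (add d, c):
                        × closes — contains both d and not d.
                      branch 2.1.2.2.1.2 (add not d, not c):
                        × closes — contains both c and not c.
                  branch 2.1.2.2.2 (add not e, not a):
                    (d iff c): β-rule — branch into d, c  //  not d, not c.
                      branch 2.1.2.2.2.1 (add d, c):
                        × closes — contains both d and not d.
                      branch 2.1.2.2.2.2 (add not d, not c):
                        × closes — contains both c and not c.
      branch 2.2 (add d):
        × closes — contains both d and not d.
11 branches closed, 9 open.
An open branch gives a countermodel: a=F, c=T, e=T (unmentioned atoms arbitrary); under it the original formula is false.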